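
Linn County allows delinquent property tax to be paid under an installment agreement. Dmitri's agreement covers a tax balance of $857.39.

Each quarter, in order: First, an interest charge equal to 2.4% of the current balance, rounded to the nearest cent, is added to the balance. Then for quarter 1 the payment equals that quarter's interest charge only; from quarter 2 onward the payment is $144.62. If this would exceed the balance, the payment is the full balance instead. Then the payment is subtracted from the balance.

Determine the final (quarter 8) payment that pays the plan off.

# | Opening | Interest | Payment | End bal
1 | $857.39 | $20.58 | $20.58 | $857.39
2 | $857.39 | $20.58 | $144.62 | $733.35
3 | $733.35 | $17.60 | $144.62 | $606.33
4 | $606.33 | $14.55 | $144.62 | $476.26
5 | $476.26 | $11.43 | $144.62 | $343.07
6 | $343.07 | $8.23 | $144.62 | $206.68
7 | $206.68 | $4.96 | $144.62 | $67.02
8 | $67.02 | $1.61 | $68.63 | $0.00

$68.63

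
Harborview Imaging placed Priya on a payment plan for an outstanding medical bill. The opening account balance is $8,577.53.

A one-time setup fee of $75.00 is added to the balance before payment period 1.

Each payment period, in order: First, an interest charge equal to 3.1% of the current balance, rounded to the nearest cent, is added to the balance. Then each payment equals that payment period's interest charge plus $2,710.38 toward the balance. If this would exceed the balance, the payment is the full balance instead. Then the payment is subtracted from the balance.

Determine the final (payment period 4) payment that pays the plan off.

Payment period 1: $8,652.53 +$268.23 interest = $8,920.76; pay $2,978.61 → $5,942.15
Payment period 2: $5,942.15 +$184.21 interest = $6,126.36; pay $2,894.59 → $3,231.77
Payment period 3: $3,231.77 +$100.18 interest = $3,331.95; pay $2,810.56 → $521.39
Payment period 4: $521.39 +$16.16 interest = $537.55; pay $537.55 → $0.00

$537.55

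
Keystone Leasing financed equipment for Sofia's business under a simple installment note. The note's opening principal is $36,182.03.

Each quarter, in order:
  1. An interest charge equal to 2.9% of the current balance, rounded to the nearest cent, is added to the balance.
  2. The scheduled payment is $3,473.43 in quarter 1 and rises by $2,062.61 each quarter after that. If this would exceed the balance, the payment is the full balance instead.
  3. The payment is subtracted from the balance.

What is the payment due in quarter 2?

$5,536.04

Quarter 1: opening $36,182.03; interest $1,049.28 → $37,231.31; payment $3,473.43; balance $33,757.88
Quarter 2: opening $33,757.88; interest $978.98 → $34,736.86; payment $5,536.04; balance $29,200.82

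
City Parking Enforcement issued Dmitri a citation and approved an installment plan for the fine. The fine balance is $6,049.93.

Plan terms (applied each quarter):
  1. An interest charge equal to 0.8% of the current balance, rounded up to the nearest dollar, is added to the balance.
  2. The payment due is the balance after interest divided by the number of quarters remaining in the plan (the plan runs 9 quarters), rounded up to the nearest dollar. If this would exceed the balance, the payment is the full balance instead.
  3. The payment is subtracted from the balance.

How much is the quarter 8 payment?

$717.00

# | Opening | Interest | Payment | End bal
1 | $6,049.93 | $49.00 | $678.00 | $5,420.93
2 | $5,420.93 | $44.00 | $684.00 | $4,780.93
3 | $4,780.93 | $39.00 | $689.00 | $4,130.93
4 | $4,130.93 | $34.00 | $695.00 | $3,469.93
5 | $3,469.93 | $28.00 | $700.00 | $2,797.93
6 | $2,797.93 | $23.00 | $706.00 | $2,114.93
7 | $2,114.93 | $17.00 | $711.00 | $1,420.93
8 | $1,420.93 | $12.00 | $717.00 | $715.93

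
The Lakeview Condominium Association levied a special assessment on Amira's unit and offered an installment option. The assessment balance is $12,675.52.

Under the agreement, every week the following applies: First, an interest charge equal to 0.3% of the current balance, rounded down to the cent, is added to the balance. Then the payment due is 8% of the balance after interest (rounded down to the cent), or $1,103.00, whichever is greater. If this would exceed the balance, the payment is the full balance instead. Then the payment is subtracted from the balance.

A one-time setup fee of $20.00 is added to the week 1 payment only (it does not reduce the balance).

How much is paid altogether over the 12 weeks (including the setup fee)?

$12,938.79

Week 1: $12,675.52 +$38.02 interest = $12,713.54; pay $1,103.00 (+ $20.00 fee) → $11,610.54
Week 2: $11,610.54 +$34.83 interest = $11,645.37; pay $1,103.00 → $10,542.37
Week 3: $10,542.37 +$31.62 interest = $10,573.99; pay $1,103.00 → $9,470.99
Week 4: $9,470.99 +$28.41 interest = $9,499.40; pay $1,103.00 → $8,396.40
Week 5: $8,396.40 +$25.18 interest = $8,421.58; pay $1,103.00 → $7,318.58
Week 6: $7,318.58 +$21.95 interest = $7,340.53; pay $1,103.00 → $6,237.53
Week 7: $6,237.53 +$18.71 interest = $6,256.24; pay $1,103.00 → $5,153.24
Week 8: $5,153.24 +$15.45 interest = $5,168.69; pay $1,103.00 → $4,065.69
Week 9: $4,065.69 +$12.19 interest = $4,077.88; pay $1,103.00 → $2,974.88
Week 10: $2,974.88 +$8.92 interest = $2,983.80; pay $1,103.00 → $1,880.80
Week 11: $1,880.80 +$5.64 interest = $1,886.44; pay $1,103.00 → $783.44
Week 12: $783.44 +$2.35 interest = $785.79; pay $785.79 → $0.00
Total paid: $12,938.79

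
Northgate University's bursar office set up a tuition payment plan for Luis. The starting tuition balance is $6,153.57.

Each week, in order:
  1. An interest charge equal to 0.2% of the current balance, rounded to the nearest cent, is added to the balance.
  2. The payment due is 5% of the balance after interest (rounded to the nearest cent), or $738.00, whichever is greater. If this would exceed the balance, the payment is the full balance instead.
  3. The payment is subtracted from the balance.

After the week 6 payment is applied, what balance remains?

Week 1: opening $6,153.57; interest $12.31 → $6,165.88; payment $738.00; balance $5,427.88
Week 2: opening $5,427.88; interest $10.86 → $5,438.74; payment $738.00; balance $4,700.74
Week 3: opening $4,700.74; interest $9.40 → $4,710.14; payment $738.00; balance $3,972.14
Week 4: opening $3,972.14; interest $7.94 → $3,980.08; payment $738.00; balance $3,242.08
Week 5: opening $3,242.08; interest $6.48 → $3,248.56; payment $738.00; balance $2,510.56
Week 6: opening $2,510.56; interest $5.02 → $2,515.58; payment $738.00; balance $1,777.58

$1,777.58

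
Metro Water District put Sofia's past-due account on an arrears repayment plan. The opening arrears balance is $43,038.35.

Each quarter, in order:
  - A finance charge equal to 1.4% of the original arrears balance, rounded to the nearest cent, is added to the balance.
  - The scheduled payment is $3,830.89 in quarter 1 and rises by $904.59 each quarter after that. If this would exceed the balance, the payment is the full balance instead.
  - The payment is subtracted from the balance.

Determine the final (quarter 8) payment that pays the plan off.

$2,046.05

# | Opening | Interest | Payment | End bal
1 | $43,038.35 | $602.54 | $3,830.89 | $39,810.00
2 | $39,810.00 | $602.54 | $4,735.48 | $35,677.06
3 | $35,677.06 | $602.54 | $5,640.07 | $30,639.53
4 | $30,639.53 | $602.54 | $6,544.66 | $24,697.41
5 | $24,697.41 | $602.54 | $7,449.25 | $17,850.70
6 | $17,850.70 | $602.54 | $8,353.84 | $10,099.40
7 | $10,099.40 | $602.54 | $9,258.43 | $1,443.51
8 | $1,443.51 | $602.54 | $2,046.05 | $0.00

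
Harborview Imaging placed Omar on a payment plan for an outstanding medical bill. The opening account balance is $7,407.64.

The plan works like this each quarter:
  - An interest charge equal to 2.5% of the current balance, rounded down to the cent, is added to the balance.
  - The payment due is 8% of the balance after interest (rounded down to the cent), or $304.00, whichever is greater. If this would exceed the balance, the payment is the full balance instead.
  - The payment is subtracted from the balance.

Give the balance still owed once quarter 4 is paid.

$5,857.70

Quarter 1: $7,407.64 +$185.19 interest = $7,592.83; pay $607.42 → $6,985.41
Quarter 2: $6,985.41 +$174.63 interest = $7,160.04; pay $572.80 → $6,587.24
Quarter 3: $6,587.24 +$164.68 interest = $6,751.92; pay $540.15 → $6,211.77
Quarter 4: $6,211.77 +$155.29 interest = $6,367.06; pay $509.36 → $5,857.70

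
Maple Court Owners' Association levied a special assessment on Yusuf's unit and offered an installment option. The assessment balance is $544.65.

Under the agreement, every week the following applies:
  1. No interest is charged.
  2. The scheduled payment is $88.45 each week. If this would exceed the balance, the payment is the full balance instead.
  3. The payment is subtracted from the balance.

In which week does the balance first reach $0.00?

7

Week 1: opening $544.65; payment $88.45; balance $456.20
Week 2: opening $456.20; payment $88.45; balance $367.75
Week 3: opening $367.75; payment $88.45; balance $279.30
Week 4: opening $279.30; payment $88.45; balance $190.85
Week 5: opening $190.85; payment $88.45; balance $102.40
Week 6: opening $102.40; payment $88.45; balance $13.95
Week 7: opening $13.95; payment $13.95; balance $0.00
Balance reaches $0.00 in week 7.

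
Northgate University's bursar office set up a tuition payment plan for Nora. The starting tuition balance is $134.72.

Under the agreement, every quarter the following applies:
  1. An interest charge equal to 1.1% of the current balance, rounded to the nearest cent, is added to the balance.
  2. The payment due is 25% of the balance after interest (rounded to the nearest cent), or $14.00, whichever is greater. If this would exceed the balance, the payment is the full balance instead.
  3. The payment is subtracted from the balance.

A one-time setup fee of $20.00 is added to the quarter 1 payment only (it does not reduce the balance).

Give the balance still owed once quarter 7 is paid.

# | Opening | Interest | Payment | Fee | End bal
1 | $134.72 | $1.48 | $34.05 | $20.00 | $102.15
2 | $102.15 | $1.12 | $25.82 | — | $77.45
3 | $77.45 | $0.85 | $19.58 | — | $58.72
4 | $58.72 | $0.65 | $14.84 | — | $44.53
5 | $44.53 | $0.49 | $14.00 | — | $31.02
6 | $31.02 | $0.34 | $14.00 | — | $17.36
7 | $17.36 | $0.19 | $14.00 | — | $3.55

$3.55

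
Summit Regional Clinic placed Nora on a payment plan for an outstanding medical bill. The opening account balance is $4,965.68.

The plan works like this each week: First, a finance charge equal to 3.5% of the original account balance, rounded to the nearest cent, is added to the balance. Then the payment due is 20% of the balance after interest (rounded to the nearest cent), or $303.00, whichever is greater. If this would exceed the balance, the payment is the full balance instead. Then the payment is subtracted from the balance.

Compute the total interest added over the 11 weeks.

Week 1: opening $4,965.68; interest $173.80 → $5,139.48; payment $1,027.90; balance $4,111.58
Week 2: opening $4,111.58; interest $173.80 → $4,285.38; payment $857.08; balance $3,428.30
Week 3: opening $3,428.30; interest $173.80 → $3,602.10; payment $720.42; balance $2,881.68
Week 4: opening $2,881.68; interest $173.80 → $3,055.48; payment $611.10; balance $2,444.38
Week 5: opening $2,444.38; interest $173.80 → $2,618.18; payment $523.64; balance $2,094.54
Week 6: opening $2,094.54; interest $173.80 → $2,268.34; payment $453.67; balance $1,814.67
Week 7: opening $1,814.67; interest $173.80 → $1,988.47; payment $397.69; balance $1,590.78
Week 8: opening $1,590.78; interest $173.80 → $1,764.58; payment $352.92; balance $1,411.66
Week 9: opening $1,411.66; interest $173.80 → $1,585.46; payment $317.09; balance $1,268.37
Week 10: opening $1,268.37; interest $173.80 → $1,442.17; payment $303.00; balance $1,139.17
Week 11: opening $1,139.17; interest $173.80 → $1,312.97; payment $303.00; balance $1,009.97
Total interest: $173.80 + $173.80 + $173.80 + $173.80 + $173.80 + $173.80 + $173.80 + $173.80 + $173.80 + $173.80 + $173.80 = $1,911.80

$1,911.80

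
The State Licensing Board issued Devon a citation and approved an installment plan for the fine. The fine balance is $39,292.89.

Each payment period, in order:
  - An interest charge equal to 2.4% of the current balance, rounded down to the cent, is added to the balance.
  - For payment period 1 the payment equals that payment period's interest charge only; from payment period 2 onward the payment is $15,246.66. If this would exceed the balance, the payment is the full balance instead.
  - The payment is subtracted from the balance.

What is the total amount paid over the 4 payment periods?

Payment period 1: opening $39,292.89; interest $943.02 → $40,235.91; payment $943.02; balance $39,292.89
Payment period 2: opening $39,292.89; interest $943.02 → $40,235.91; payment $15,246.66; balance $24,989.25
Payment period 3: opening $24,989.25; interest $599.74 → $25,588.99; payment $15,246.66; balance $10,342.33
Payment period 4: opening $10,342.33; interest $248.21 → $10,590.54; payment $10,590.54; balance $0.00
Total paid: $42,026.88

$42,026.88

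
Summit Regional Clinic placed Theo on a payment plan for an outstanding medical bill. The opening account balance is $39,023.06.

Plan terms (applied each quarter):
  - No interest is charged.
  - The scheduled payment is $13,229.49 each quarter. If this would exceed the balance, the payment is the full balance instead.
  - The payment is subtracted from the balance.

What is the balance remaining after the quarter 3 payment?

$0.00

Quarter 1: $39,023.06 − $13,229.49 → $25,793.57
Quarter 2: $25,793.57 − $13,229.49 → $12,564.08
Quarter 3: $12,564.08 − $12,564.08 → $0.00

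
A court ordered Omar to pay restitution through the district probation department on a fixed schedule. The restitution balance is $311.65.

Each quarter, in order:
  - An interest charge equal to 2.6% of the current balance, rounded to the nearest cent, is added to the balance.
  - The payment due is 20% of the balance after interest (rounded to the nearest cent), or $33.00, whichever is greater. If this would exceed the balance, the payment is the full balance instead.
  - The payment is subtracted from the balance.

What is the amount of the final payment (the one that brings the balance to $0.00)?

Quarter 1: opening $311.65; interest $8.10 → $319.75; payment $63.95; balance $255.80
Quarter 2: opening $255.80; interest $6.65 → $262.45; payment $52.49; balance $209.96
Quarter 3: opening $209.96; interest $5.46 → $215.42; payment $43.08; balance $172.34
Quarter 4: opening $172.34; interest $4.48 → $176.82; payment $35.36; balance $141.46
Quarter 5: opening $141.46; interest $3.68 → $145.14; payment $33.00; balance $112.14
Quarter 6: opening $112.14; interest $2.92 → $115.06; payment $33.00; balance $82.06
Quarter 7: opening $82.06; interest $2.13 → $84.19; payment $33.00; balance $51.19
Quarter 8: opening $51.19; interest $1.33 → $52.52; payment $33.00; balance $19.52
Quarter 9: opening $19.52; interest $0.51 → $20.03; payment $20.03; balance $0.00

$20.03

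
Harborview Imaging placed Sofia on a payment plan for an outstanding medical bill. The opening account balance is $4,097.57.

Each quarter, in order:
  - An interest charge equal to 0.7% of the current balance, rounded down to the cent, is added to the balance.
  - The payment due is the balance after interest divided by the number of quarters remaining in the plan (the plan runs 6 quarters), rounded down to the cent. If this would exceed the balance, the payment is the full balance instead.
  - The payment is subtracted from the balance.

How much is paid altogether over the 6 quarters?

Quarter 1: $4,097.57 +$28.68 interest = $4,126.25; pay $687.70 → $3,438.55
Quarter 2: $3,438.55 +$24.06 interest = $3,462.61; pay $692.52 → $2,770.09
Quarter 3: $2,770.09 +$19.39 interest = $2,789.48; pay $697.37 → $2,092.11
Quarter 4: $2,092.11 +$14.64 interest = $2,106.75; pay $702.25 → $1,404.50
Quarter 5: $1,404.50 +$9.83 interest = $1,414.33; pay $707.16 → $707.17
Quarter 6: $707.17 +$4.95 interest = $712.12; pay $712.12 → $0.00
Total paid: $4,199.12

$4,199.12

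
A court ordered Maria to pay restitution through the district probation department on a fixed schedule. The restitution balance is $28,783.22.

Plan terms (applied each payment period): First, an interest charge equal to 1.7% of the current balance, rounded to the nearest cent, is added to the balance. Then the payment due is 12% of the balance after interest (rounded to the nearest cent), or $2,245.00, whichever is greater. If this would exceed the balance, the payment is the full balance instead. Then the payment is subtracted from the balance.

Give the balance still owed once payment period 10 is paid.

$6,365.69

# | Opening | Interest | Payment | End bal
1 | $28,783.22 | $489.31 | $3,512.70 | $25,759.83
2 | $25,759.83 | $437.92 | $3,143.73 | $23,054.02
3 | $23,054.02 | $391.92 | $2,813.51 | $20,632.43
4 | $20,632.43 | $350.75 | $2,517.98 | $18,465.20
5 | $18,465.20 | $313.91 | $2,253.49 | $16,525.62
6 | $16,525.62 | $280.94 | $2,245.00 | $14,561.56
7 | $14,561.56 | $247.55 | $2,245.00 | $12,564.11
8 | $12,564.11 | $213.59 | $2,245.00 | $10,532.70
9 | $10,532.70 | $179.06 | $2,245.00 | $8,466.76
10 | $8,466.76 | $143.93 | $2,245.00 | $6,365.69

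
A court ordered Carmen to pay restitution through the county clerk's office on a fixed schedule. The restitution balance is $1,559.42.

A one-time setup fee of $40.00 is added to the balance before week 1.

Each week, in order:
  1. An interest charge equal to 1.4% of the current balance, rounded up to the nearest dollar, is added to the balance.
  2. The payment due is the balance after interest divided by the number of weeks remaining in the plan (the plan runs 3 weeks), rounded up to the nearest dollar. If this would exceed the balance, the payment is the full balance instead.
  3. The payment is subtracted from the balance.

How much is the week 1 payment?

$541.00

# | Opening | Interest | Payment | End bal
1 | $1,599.42 | $23.00 | $541.00 | $1,081.42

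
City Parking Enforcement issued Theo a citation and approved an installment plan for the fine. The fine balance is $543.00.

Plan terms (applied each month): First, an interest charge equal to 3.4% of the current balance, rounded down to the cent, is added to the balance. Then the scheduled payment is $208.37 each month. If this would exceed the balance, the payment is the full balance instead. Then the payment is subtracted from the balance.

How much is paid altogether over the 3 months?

Month 1: opening $543.00; interest $18.46 → $561.46; payment $208.37; balance $353.09
Month 2: opening $353.09; interest $12.00 → $365.09; payment $208.37; balance $156.72
Month 3: opening $156.72; interest $5.32 → $162.04; payment $162.04; balance $0.00
Total paid: $578.78

$578.78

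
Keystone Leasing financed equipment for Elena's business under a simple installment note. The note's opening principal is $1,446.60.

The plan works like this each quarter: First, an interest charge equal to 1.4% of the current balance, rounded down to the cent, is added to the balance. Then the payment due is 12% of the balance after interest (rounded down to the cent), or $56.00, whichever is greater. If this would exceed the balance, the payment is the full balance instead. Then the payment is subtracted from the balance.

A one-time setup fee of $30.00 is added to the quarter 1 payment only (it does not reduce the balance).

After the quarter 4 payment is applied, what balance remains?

# | Opening | Interest | Payment | Fee | End bal
1 | $1,446.60 | $20.25 | $176.02 | $30.00 | $1,290.83
2 | $1,290.83 | $18.07 | $157.06 | — | $1,151.84
3 | $1,151.84 | $16.12 | $140.15 | — | $1,027.81
4 | $1,027.81 | $14.38 | $125.06 | — | $917.13

$917.13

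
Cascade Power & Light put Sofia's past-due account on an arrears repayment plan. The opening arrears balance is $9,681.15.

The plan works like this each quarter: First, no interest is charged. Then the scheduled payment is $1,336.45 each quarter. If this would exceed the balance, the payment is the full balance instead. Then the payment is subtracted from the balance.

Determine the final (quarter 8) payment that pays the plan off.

$326.00

Quarter 1: opening $9,681.15; payment $1,336.45; balance $8,344.70
Quarter 2: opening $8,344.70; payment $1,336.45; balance $7,008.25
Quarter 3: opening $7,008.25; payment $1,336.45; balance $5,671.80
Quarter 4: opening $5,671.80; payment $1,336.45; balance $4,335.35
Quarter 5: opening $4,335.35; payment $1,336.45; balance $2,998.90
Quarter 6: opening $2,998.90; payment $1,336.45; balance $1,662.45
Quarter 7: opening $1,662.45; payment $1,336.45; balance $326.00
Quarter 8: opening $326.00; payment $326.00; balance $0.00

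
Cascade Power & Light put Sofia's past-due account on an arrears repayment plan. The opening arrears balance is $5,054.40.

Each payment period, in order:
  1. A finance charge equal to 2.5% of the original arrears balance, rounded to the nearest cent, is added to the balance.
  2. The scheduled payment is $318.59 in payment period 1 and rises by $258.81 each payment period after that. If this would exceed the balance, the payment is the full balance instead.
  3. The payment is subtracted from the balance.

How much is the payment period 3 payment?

Payment period 1: opening $5,054.40; interest $126.36 → $5,180.76; payment $318.59; balance $4,862.17
Payment period 2: opening $4,862.17; interest $126.36 → $4,988.53; payment $577.40; balance $4,411.13
Payment period 3: opening $4,411.13; interest $126.36 → $4,537.49; payment $836.21; balance $3,701.28

$836.21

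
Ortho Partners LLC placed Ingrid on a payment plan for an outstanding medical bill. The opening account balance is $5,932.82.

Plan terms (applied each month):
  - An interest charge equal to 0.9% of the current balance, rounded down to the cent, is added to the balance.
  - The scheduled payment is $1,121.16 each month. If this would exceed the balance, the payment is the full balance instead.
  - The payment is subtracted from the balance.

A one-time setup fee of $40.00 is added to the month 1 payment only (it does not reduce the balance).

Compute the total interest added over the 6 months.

$174.45

Month 1: $5,932.82 +$53.39 interest = $5,986.21; pay $1,121.16 (+ $40.00 fee) → $4,865.05
Month 2: $4,865.05 +$43.78 interest = $4,908.83; pay $1,121.16 → $3,787.67
Month 3: $3,787.67 +$34.08 interest = $3,821.75; pay $1,121.16 → $2,700.59
Month 4: $2,700.59 +$24.30 interest = $2,724.89; pay $1,121.16 → $1,603.73
Month 5: $1,603.73 +$14.43 interest = $1,618.16; pay $1,121.16 → $497.00
Month 6: $497.00 +$4.47 interest = $501.47; pay $501.47 → $0.00
Total interest: $53.39 + $43.78 + $34.08 + $24.30 + $14.43 + $4.47 = $174.45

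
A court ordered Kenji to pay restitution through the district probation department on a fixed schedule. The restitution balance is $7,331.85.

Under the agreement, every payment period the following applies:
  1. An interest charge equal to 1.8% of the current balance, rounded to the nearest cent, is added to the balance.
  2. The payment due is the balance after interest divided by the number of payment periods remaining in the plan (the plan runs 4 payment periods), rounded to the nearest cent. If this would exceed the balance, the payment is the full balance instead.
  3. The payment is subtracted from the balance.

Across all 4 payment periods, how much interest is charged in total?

$335.92

Payment period 1: $7,331.85 +$131.97 interest = $7,463.82; pay $1,865.96 → $5,597.86
Payment period 2: $5,597.86 +$100.76 interest = $5,698.62; pay $1,899.54 → $3,799.08
Payment period 3: $3,799.08 +$68.38 interest = $3,867.46; pay $1,933.73 → $1,933.73
Payment period 4: $1,933.73 +$34.81 interest = $1,968.54; pay $1,968.54 → $0.00
Total interest: $131.97 + $100.76 + $68.38 + $34.81 = $335.92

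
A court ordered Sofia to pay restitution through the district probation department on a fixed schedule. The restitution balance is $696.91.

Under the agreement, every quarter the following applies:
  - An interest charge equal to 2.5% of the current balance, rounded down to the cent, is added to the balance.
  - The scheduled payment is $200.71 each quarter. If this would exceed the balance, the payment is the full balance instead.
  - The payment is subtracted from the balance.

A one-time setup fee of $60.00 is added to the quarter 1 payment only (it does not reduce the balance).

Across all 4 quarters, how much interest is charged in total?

Quarter 1: $696.91 +$17.42 interest = $714.33; pay $200.71 (+ $60.00 fee) → $513.62
Quarter 2: $513.62 +$12.84 interest = $526.46; pay $200.71 → $325.75
Quarter 3: $325.75 +$8.14 interest = $333.89; pay $200.71 → $133.18
Quarter 4: $133.18 +$3.32 interest = $136.50; pay $136.50 → $0.00
Total interest: $17.42 + $12.84 + $8.14 + $3.32 = $41.72

$41.72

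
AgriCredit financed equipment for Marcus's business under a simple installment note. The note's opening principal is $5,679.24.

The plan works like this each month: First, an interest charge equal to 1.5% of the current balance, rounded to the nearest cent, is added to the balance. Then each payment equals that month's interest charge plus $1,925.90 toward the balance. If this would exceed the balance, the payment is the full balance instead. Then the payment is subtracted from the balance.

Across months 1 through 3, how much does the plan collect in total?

Month 1: $5,679.24 +$85.19 interest = $5,764.43; pay $2,011.09 → $3,753.34
Month 2: $3,753.34 +$56.30 interest = $3,809.64; pay $1,982.20 → $1,827.44
Month 3: $1,827.44 +$27.41 interest = $1,854.85; pay $1,854.85 → $0.00
Total paid: $5,848.14

$5,848.14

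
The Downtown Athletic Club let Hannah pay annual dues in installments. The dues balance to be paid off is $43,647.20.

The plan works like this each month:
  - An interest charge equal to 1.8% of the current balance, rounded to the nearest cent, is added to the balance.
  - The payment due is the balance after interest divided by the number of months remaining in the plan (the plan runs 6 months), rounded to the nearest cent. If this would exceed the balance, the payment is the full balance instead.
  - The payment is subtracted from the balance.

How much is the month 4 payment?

$7,812.61

Month 1: $43,647.20 +$785.65 interest = $44,432.85; pay $7,405.48 → $37,027.37
Month 2: $37,027.37 +$666.49 interest = $37,693.86; pay $7,538.77 → $30,155.09
Month 3: $30,155.09 +$542.79 interest = $30,697.88; pay $7,674.47 → $23,023.41
Month 4: $23,023.41 +$414.42 interest = $23,437.83; pay $7,812.61 → $15,625.22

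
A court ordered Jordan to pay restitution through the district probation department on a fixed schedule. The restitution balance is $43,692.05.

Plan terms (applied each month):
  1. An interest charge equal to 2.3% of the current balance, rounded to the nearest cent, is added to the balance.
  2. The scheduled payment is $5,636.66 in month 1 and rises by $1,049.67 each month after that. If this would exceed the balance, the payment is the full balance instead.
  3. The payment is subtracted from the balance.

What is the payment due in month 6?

$8,902.49

Month 1: opening $43,692.05; interest $1,004.92 → $44,696.97; payment $5,636.66; balance $39,060.31
Month 2: opening $39,060.31; interest $898.39 → $39,958.70; payment $6,686.33; balance $33,272.37
Month 3: opening $33,272.37; interest $765.26 → $34,037.63; payment $7,736.00; balance $26,301.63
Month 4: opening $26,301.63; interest $604.94 → $26,906.57; payment $8,785.67; balance $18,120.90
Month 5: opening $18,120.90; interest $416.78 → $18,537.68; payment $9,835.34; balance $8,702.34
Month 6: opening $8,702.34; interest $200.15 → $8,902.49; payment $8,902.49; balance $0.00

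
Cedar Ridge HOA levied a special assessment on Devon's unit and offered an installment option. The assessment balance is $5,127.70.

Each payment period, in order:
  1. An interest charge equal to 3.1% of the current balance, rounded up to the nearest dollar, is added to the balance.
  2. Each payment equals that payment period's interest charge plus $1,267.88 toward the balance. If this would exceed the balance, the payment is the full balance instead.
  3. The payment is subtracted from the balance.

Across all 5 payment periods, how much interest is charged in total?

$404.00

Payment period 1: $5,127.70 +$159.00 interest = $5,286.70; pay $1,426.88 → $3,859.82
Payment period 2: $3,859.82 +$120.00 interest = $3,979.82; pay $1,387.88 → $2,591.94
Payment period 3: $2,591.94 +$81.00 interest = $2,672.94; pay $1,348.88 → $1,324.06
Payment period 4: $1,324.06 +$42.00 interest = $1,366.06; pay $1,309.88 → $56.18
Payment period 5: $56.18 +$2.00 interest = $58.18; pay $58.18 → $0.00
Total interest: $159.00 + $120.00 + $81.00 + $42.00 + $2.00 = $404.00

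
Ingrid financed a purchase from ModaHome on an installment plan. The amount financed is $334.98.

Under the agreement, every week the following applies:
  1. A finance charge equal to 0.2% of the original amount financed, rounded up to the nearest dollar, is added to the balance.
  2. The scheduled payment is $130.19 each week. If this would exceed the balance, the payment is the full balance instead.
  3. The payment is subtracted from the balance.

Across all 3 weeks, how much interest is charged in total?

$3.00

Week 1: $334.98 +$1.00 interest = $335.98; pay $130.19 → $205.79
Week 2: $205.79 +$1.00 interest = $206.79; pay $130.19 → $76.60
Week 3: $76.60 +$1.00 interest = $77.60; pay $77.60 → $0.00
Total interest: $1.00 + $1.00 + $1.00 = $3.00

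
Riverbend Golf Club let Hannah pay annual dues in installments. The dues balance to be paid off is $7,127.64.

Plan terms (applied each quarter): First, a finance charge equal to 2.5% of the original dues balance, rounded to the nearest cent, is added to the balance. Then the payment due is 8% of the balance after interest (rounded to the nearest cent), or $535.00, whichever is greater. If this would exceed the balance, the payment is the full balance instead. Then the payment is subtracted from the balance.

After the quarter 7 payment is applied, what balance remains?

$4,563.54

Quarter 1: opening $7,127.64; interest $178.19 → $7,305.83; payment $584.47; balance $6,721.36
Quarter 2: opening $6,721.36; interest $178.19 → $6,899.55; payment $551.96; balance $6,347.59
Quarter 3: opening $6,347.59; interest $178.19 → $6,525.78; payment $535.00; balance $5,990.78
Quarter 4: opening $5,990.78; interest $178.19 → $6,168.97; payment $535.00; balance $5,633.97
Quarter 5: opening $5,633.97; interest $178.19 → $5,812.16; payment $535.00; balance $5,277.16
Quarter 6: opening $5,277.16; interest $178.19 → $5,455.35; payment $535.00; balance $4,920.35
Quarter 7: opening $4,920.35; interest $178.19 → $5,098.54; payment $535.00; balance $4,563.54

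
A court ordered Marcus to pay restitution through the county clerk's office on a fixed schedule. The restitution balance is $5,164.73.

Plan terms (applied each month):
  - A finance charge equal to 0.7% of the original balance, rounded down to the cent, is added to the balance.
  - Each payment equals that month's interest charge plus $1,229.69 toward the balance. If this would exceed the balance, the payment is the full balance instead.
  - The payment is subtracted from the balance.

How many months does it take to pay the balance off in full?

5

Month 1: opening $5,164.73; interest $36.15 → $5,200.88; payment $1,265.84; balance $3,935.04
Month 2: opening $3,935.04; interest $36.15 → $3,971.19; payment $1,265.84; balance $2,705.35
Month 3: opening $2,705.35; interest $36.15 → $2,741.50; payment $1,265.84; balance $1,475.66
Month 4: opening $1,475.66; interest $36.15 → $1,511.81; payment $1,265.84; balance $245.97
Month 5: opening $245.97; interest $36.15 → $282.12; payment $282.12; balance $0.00
Balance reaches $0.00 in month 5.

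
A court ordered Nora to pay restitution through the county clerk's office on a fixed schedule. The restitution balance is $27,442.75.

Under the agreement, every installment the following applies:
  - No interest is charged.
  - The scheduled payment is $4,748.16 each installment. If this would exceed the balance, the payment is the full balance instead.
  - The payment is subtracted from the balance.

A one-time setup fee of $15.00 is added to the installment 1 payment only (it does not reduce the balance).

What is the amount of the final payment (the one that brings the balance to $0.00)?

# | Opening | Payment | Fee | End bal
1 | $27,442.75 | $4,748.16 | $15.00 | $22,694.59
2 | $22,694.59 | $4,748.16 | — | $17,946.43
3 | $17,946.43 | $4,748.16 | — | $13,198.27
4 | $13,198.27 | $4,748.16 | — | $8,450.11
5 | $8,450.11 | $4,748.16 | — | $3,701.95
6 | $3,701.95 | $3,701.95 | — | $0.00

$3,701.95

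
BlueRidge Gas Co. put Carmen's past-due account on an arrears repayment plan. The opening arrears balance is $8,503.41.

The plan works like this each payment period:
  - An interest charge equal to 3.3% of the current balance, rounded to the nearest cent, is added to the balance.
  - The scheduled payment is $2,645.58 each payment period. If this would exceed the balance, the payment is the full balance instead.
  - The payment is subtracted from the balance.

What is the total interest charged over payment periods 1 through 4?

# | Opening | Interest | Payment | End bal
1 | $8,503.41 | $280.61 | $2,645.58 | $6,138.44
2 | $6,138.44 | $202.57 | $2,645.58 | $3,695.43
3 | $3,695.43 | $121.95 | $2,645.58 | $1,171.80
4 | $1,171.80 | $38.67 | $1,210.47 | $0.00
Total interest: $280.61 + $202.57 + $121.95 + $38.67 = $643.80

$643.80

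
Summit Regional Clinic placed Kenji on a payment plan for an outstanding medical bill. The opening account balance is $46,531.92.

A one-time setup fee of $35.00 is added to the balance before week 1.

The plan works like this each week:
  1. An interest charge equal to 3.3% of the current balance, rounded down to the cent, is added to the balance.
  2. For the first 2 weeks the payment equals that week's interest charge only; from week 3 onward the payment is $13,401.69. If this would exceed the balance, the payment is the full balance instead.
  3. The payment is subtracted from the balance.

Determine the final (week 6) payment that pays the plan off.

Week 1: opening $46,566.92; interest $1,536.70 → $48,103.62; payment $1,536.70; balance $46,566.92
Week 2: opening $46,566.92; interest $1,536.70 → $48,103.62; payment $1,536.70; balance $46,566.92
Week 3: opening $46,566.92; interest $1,536.70 → $48,103.62; payment $13,401.69; balance $34,701.93
Week 4: opening $34,701.93; interest $1,145.16 → $35,847.09; payment $13,401.69; balance $22,445.40
Week 5: opening $22,445.40; interest $740.69 → $23,186.09; payment $13,401.69; balance $9,784.40
Week 6: opening $9,784.40; interest $322.88 → $10,107.28; payment $10,107.28; balance $0.00

$10,107.28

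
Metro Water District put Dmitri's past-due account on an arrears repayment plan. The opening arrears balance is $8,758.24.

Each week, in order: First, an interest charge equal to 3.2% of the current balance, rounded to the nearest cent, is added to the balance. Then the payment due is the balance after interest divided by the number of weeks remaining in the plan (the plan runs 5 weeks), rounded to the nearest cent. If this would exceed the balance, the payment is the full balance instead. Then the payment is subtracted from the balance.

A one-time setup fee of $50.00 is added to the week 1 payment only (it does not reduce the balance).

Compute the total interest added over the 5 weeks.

$877.54

Week 1: opening $8,758.24; interest $280.26 → $9,038.50; payment $1,807.70 (+ $50.00 fee); balance $7,230.80
Week 2: opening $7,230.80; interest $231.39 → $7,462.19; payment $1,865.55; balance $5,596.64
Week 3: opening $5,596.64; interest $179.09 → $5,775.73; payment $1,925.24; balance $3,850.49
Week 4: opening $3,850.49; interest $123.22 → $3,973.71; payment $1,986.86; balance $1,986.85
Week 5: opening $1,986.85; interest $63.58 → $2,050.43; payment $2,050.43; balance $0.00
Total interest: $280.26 + $231.39 + $179.09 + $123.22 + $63.58 = $877.54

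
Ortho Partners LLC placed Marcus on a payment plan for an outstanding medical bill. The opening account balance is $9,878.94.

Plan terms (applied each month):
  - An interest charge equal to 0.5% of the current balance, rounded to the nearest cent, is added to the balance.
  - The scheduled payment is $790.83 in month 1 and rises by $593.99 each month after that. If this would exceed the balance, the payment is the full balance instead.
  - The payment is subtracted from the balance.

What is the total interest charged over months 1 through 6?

# | Opening | Interest | Payment | End bal
1 | $9,878.94 | $49.39 | $790.83 | $9,137.50
2 | $9,137.50 | $45.69 | $1,384.82 | $7,798.37
3 | $7,798.37 | $38.99 | $1,978.81 | $5,858.55
4 | $5,858.55 | $29.29 | $2,572.80 | $3,315.04
5 | $3,315.04 | $16.58 | $3,166.79 | $164.83
6 | $164.83 | $0.82 | $165.65 | $0.00
Total interest: $49.39 + $45.69 + $38.99 + $29.29 + $16.58 + $0.82 = $180.76

$180.76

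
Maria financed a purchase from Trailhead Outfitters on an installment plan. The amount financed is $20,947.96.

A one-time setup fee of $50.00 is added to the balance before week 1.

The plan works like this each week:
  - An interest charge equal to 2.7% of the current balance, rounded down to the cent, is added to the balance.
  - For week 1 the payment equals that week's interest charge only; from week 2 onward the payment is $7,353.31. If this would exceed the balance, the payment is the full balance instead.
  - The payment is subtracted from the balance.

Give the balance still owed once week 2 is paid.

# | Opening | Interest | Payment | End bal
1 | $20,997.96 | $566.94 | $566.94 | $20,997.96
2 | $20,997.96 | $566.94 | $7,353.31 | $14,211.59

$14,211.59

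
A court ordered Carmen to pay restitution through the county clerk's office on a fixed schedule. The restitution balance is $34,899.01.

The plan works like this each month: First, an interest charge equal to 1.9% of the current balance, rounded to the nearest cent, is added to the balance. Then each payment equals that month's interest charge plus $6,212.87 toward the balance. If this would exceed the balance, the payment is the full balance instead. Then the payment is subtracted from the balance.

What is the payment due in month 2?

# | Opening | Interest | Payment | End bal
1 | $34,899.01 | $663.08 | $6,875.95 | $28,686.14
2 | $28,686.14 | $545.04 | $6,757.91 | $22,473.27

$6,757.91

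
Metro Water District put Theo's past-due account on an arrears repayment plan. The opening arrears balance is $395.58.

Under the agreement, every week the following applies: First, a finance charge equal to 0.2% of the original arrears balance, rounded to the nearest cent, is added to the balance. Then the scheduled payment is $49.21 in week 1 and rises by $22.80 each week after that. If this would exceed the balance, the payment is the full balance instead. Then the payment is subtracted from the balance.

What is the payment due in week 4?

# | Opening | Interest | Payment | End bal
1 | $395.58 | $0.79 | $49.21 | $347.16
2 | $347.16 | $0.79 | $72.01 | $275.94
3 | $275.94 | $0.79 | $94.81 | $181.92
4 | $181.92 | $0.79 | $117.61 | $65.10

$117.61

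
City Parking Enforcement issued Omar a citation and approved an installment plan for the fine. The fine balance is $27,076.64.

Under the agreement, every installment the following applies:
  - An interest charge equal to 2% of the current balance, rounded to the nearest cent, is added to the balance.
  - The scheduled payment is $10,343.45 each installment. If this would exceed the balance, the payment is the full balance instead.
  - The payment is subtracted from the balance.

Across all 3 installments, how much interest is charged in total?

$1,032.56

# | Opening | Interest | Payment | End bal
1 | $27,076.64 | $541.53 | $10,343.45 | $17,274.72
2 | $17,274.72 | $345.49 | $10,343.45 | $7,276.76
3 | $7,276.76 | $145.54 | $7,422.30 | $0.00
Total interest: $541.53 + $345.49 + $145.54 = $1,032.56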